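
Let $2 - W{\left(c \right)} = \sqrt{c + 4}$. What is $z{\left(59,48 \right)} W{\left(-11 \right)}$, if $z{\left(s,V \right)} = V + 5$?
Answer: $106 - 53 i \sqrt{7} \approx 106.0 - 140.22 i$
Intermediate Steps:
$W{\left(c \right)} = 2 - \sqrt{4 + c}$ ($W{\left(c \right)} = 2 - \sqrt{c + 4} = 2 - \sqrt{4 + c}$)
$z{\left(s,V \right)} = 5 + V$
$z{\left(59,48 \right)} W{\left(-11 \right)} = \left(5 + 48\right) \left(2 - \sqrt{4 - 11}\right) = 53 \left(2 - \sqrt{-7}\right) = 53 \left(2 - i \sqrt{7}\right) = 106 - 53 i \sqrt{7}$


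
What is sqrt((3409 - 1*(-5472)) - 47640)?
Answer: 7*I*sqrt(791) ≈ 196.87*I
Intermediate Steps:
sqrt((3409 - 1*(-5472)) - 47640) = sqrt((3409 + 5472) - 47640) = sqrt(8881 - 47640) = sqrt(-38759) = 7*I*sqrt(791)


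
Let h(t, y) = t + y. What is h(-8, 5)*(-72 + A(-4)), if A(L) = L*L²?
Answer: 408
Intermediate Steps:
A(L) = L³
h(-8, 5)*(-72 + A(-4)) = (-8 + 5)*(-72 + (-4)³) = -3*(-72 - 64) = -3*(-136) = 408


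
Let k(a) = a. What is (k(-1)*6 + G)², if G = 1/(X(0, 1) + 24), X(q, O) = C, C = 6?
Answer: 32041/900 ≈ 35.601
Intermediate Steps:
X(q, O) = 6
G = 1/30 (G = 1/(6 + 24) = 1/30 ≈ 0.033333)
(k(-1)*6 + G)² = (-1*6 + 1/30)² = (-6 + 1/30)² = (-179/30)² = 32041/900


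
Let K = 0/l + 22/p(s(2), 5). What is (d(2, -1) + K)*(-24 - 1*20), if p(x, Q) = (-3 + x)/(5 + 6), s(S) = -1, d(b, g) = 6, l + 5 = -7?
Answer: 2398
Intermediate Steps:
l = -12 (l = -5 - 7 = -12)
p(x, Q) = -3/11 + x/11 (p(x, Q) = (-3 + x)/11 = (-3 + x)*(1/11) = -3/11 + x/11)
K = -121/2 (K = 0/(-12) + 22/(-3/11 + (1/11)*(-1)) = 0*(-1/12) + 22/(-3/11 - 1/11) = 0 + 22/(-4/11) = 0 + 22*(-11/4) = 0 - 121/2 = -121/2 ≈ -60.500)
(d(2, -1) + K)*(-24 - 1*20) = (6 - 121/2)*(-24 - 1*20) = -109*(-24 - 20)/2 = -109/2*(-44) = 2398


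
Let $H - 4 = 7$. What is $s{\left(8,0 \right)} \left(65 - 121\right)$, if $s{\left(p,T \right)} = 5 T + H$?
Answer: $-616$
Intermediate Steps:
$H = 11$ ($H = 4 + 7 = 11$)
$s{\left(p,T \right)} = 11 + 5 T$ ($s{\left(p,T \right)} = 5 T + 11 = 11 + 5 T$)
$s{\left(8,0 \right)} \left(65 - 121\right) = \left(11 + 5 \cdot 0\right) \left(65 - 121\right) = \left(11 + 0\right) \left(-56\right) = 11 \left(-56\right) = -616$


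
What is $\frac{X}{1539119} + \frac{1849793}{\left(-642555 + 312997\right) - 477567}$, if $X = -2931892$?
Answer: $- \frac{473950443897}{112932856625} \approx -4.1967$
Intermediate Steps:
$\frac{X}{1539119} + \frac{1849793}{\left(-642555 + 312997\right) - 477567} = - \frac{2931892}{1539119} + \frac{1849793}{\left(-642555 + 312997\right) - 477567} = \left(-2931892\right) \frac{1}{1539119} + \frac{1849793}{-329558 - 477567} = - \frac{2931892}{1539119} + \frac{1849793}{-807125} = - \frac{2931892}{1539119} + 1849793 \left(- \frac{1}{807125}\right) = - \frac{2931892}{1539119} - \frac{168163}{73375} = - \frac{473950443897}{112932856625}$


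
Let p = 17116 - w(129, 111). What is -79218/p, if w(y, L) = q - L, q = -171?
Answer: -39609/8699 ≈ -4.5533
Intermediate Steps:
w(y, L) = -171 - L
p = 17398 (p = 17116 - (-171 - 1*111) = 17116 - (-171 - 111) = 17116 - 1*(-282) = 17116 + 282 = 17398)
-79218/p = -79218/17398 = -79218*1/17398 = -39609/8699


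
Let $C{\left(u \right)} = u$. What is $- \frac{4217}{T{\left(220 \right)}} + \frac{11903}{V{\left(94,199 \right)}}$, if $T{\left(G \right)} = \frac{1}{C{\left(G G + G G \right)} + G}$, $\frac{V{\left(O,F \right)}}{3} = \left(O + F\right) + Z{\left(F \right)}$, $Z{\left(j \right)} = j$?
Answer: $- \frac{603880797937}{1476} \approx -4.0913 \cdot 10^{8}$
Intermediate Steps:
$V{\left(O,F \right)} = 3 O + 6 F$ ($V{\left(O,F \right)} = 3 \left(\left(O + F\right) + F\right) = 3 \left(\left(F + O\right) + F\right) = 3 \left(O + 2 F\right) = 3 O + 6 F$)
$T{\left(G \right)} = \frac{1}{G + 2 G^{2}}$ ($T{\left(G \right)} = \frac{1}{\left(G G + G G\right) + G} = \frac{1}{\left(G^{2} + G^{2}\right) + G} = \frac{1}{2 G^{2} + G} = \frac{1}{G + 2 G^{2}}$)
$- \frac{4217}{T{\left(220 \right)}} + \frac{11903}{V{\left(94,199 \right)}} = - \frac{4217}{\frac{1}{220} \frac{1}{1 + 2 \cdot 220}} + \frac{11903}{3 \cdot 94 + 6 \cdot 199} = - \frac{4217}{\frac{1}{220} \frac{1}{1 + 440}} + \frac{11903}{282 + 1194} = - \frac{4217}{\frac{1}{220} \cdot \frac{1}{441}} + \frac{11903}{1476} = - \frac{4217}{\frac{1}{220} \cdot \frac{1}{441}} + 11903 \cdot \frac{1}{1476} = - 4217 \frac{1}{\frac{1}{97020}} + \frac{11903}{1476} = \left(-4217\right) 97020 + \frac{11903}{1476} = -409133340 + \frac{11903}{1476} = - \frac{603880797937}{1476}$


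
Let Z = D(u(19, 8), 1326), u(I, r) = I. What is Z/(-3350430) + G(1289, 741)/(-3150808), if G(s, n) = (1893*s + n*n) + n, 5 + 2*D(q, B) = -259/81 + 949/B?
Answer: -689700435527359/726819269426244 ≈ -0.94893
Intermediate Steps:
D(q, B) = -332/81 + 949/(2*B) (D(q, B) = -5/2 + (-259/81 + 949/B)/2 = -5/2 + (-259/162 + 949/(2*B)) = -332/81 + 949/(2*B))
G(s, n) = n + n² + 1893*s (G(s, n) = (1893*s + n²) + n = (n² + 1893*s) + n = n + n² + 1893*s)
Z = -20605/5508 (Z = (1/162)*(76869 - 664*1326)/1326 = (1/162)*(1/1326)*(76869 - 880464) = (1/162)*(1/1326)*(-803595) = -20605/5508 ≈ -3.7409)
Z/(-3350430) + G(1289, 741)/(-3150808) = -20605/5508/(-3350430) + (741 + 741² + 1893*1289)/(-3150808) = -20605/5508*(-1/3350430) + (741 + 549081 + 2440077)*(-1/3150808) = 4121/3690833688 + 2989899*(-1/3150808) = 4121/3690833688 - 2989899/3150808 = -689700435527359/726819269426244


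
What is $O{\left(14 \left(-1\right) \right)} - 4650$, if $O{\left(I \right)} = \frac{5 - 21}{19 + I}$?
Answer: $- \frac{23266}{5} \approx -4653.2$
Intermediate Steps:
$O{\left(I \right)} = - \frac{16}{19 + I}$
$O{\left(14 \left(-1\right) \right)} - 4650 = - \frac{16}{19 + 14 \left(-1\right)} - 4650 = - \frac{16}{19 - 14} - 4650 = - \frac{16}{5} - 4650 = - \frac{23266}{5}$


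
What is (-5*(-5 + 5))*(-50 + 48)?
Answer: 0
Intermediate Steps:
(-5*(-5 + 5))*(-50 + 48) = -5*0*(-2) = 0*(-2) = 0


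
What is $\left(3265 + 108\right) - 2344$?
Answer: $1029$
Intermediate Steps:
$\left(3265 + 108\right) - 2344 = 3373 - 2344 = 1029$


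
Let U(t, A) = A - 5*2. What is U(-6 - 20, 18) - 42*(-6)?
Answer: 260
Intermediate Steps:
U(t, A) = -10 + A (U(t, A) = A - 10 = -10 + A)
U(-6 - 20, 18) - 42*(-6) = (-10 + 18) - 42*(-6) = 8 + 252 = 260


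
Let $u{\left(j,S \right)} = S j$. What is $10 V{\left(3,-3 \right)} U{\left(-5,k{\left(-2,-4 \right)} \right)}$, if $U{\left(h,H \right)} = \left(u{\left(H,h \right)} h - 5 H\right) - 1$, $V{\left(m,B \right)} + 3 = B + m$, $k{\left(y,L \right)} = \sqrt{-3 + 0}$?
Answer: $30 - 600 i \sqrt{3} \approx 30.0 - 1039.2 i$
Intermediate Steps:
$k{\left(y,L \right)} = i \sqrt{3}$ ($k{\left(y,L \right)} = \sqrt{-3} = i \sqrt{3}$)
$V{\left(m,B \right)} = -3 + B + m$ ($V{\left(m,B \right)} = -3 + \left(B + m\right) = -3 + B + m$)
$U{\left(h,H \right)} = -1 - 5 H + H h^{2}$ ($U{\left(h,H \right)} = \left(h H h - 5 H\right) - 1 = \left(H h h - 5 H\right) - 1 = \left(H h^{2} - 5 H\right) - 1 = \left(- 5 H + H h^{2}\right) - 1 = -1 - 5 H + H h^{2}$)
$10 V{\left(3,-3 \right)} U{\left(-5,k{\left(-2,-4 \right)} \right)} = 10 \left(-3 - 3 + 3\right) \left(-1 - 5 i \sqrt{3} + i \sqrt{3} \left(-5\right)^{2}\right) = 10 \left(-3\right) \left(-1 - 5 i \sqrt{3} + i \sqrt{3} \cdot 25\right) = - 30 \left(-1 - 5 i \sqrt{3} + 25 i \sqrt{3}\right) = - 30 \left(-1 + 20 i \sqrt{3}\right) = 30 - 600 i \sqrt{3}$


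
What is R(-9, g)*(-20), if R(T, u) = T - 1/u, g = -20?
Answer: 179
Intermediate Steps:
R(-9, g)*(-20) = (-9 - 1/(-20))*(-20) = (-9 - 1*(-1/20))*(-20) = (-9 + 1/20)*(-20) = -179/20*(-20) = 179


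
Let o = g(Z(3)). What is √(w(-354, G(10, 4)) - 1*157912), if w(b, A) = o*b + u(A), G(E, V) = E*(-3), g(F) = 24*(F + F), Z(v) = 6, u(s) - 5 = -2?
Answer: I*√259861 ≈ 509.77*I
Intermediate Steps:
u(s) = 3 (u(s) = 5 - 2 = 3)
g(F) = 48*F (g(F) = 24*(2*F) = 48*F)
G(E, V) = -3*E
o = 288 (o = 48*6 = 288)
w(b, A) = 3 + 288*b (w(b, A) = 288*b + 3 = 3 + 288*b)
√(w(-354, G(10, 4)) - 1*157912) = √((3 + 288*(-354)) - 1*157912) = √((3 - 101952) - 157912) = √(-101949 - 157912) = √(-259861) = I*√259861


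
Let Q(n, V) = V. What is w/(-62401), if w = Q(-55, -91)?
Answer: 91/62401 ≈ 0.0014583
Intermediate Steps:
w = -91
w/(-62401) = -91/(-62401) = -91*(-1/62401) = 91/62401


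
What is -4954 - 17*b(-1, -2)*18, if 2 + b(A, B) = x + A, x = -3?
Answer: -3118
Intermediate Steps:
b(A, B) = -5 + A (b(A, B) = -2 + (-3 + A) = -5 + A)
-4954 - 17*b(-1, -2)*18 = -4954 - 17*(-5 - 1)*18 = -4954 - 17*(-6)*18 = -4954 + 102*18 = -4954 + 1836 = -3118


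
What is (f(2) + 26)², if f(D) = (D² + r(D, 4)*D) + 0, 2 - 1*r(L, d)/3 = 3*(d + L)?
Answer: 4356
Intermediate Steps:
r(L, d) = 6 - 9*L - 9*d (r(L, d) = 6 - 9*(d + L) = 6 - 9*(L + d) = 6 - 3*(3*L + 3*d) = 6 + (-9*L - 9*d) = 6 - 9*L - 9*d)
f(D) = D² + D*(-30 - 9*D) (f(D) = (D² + (6 - 9*D - 9*4)*D) + 0 = (D² + (6 - 9*D - 36)*D) + 0 = (D² + (-30 - 9*D)*D) + 0 = (D² + D*(-30 - 9*D)) + 0 = D² + D*(-30 - 9*D))
(f(2) + 26)² = (-2*2*(15 + 4*2) + 26)² = (-2*2*(15 + 8) + 26)² = (-2*2*23 + 26)² = (-92 + 26)² = (-66)² = 4356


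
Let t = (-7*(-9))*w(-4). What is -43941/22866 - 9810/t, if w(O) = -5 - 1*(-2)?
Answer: 8000393/160062 ≈ 49.983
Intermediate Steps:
w(O) = -3 (w(O) = -5 + 2 = -3)
t = -189 (t = -7*(-9)*(-3) = 63*(-3) = -189)
-43941/22866 - 9810/t = -43941/22866 - 9810/(-189) = -43941*1/22866 - 9810*(-1/189) = -14647/7622 + 1090/21 = 8000393/160062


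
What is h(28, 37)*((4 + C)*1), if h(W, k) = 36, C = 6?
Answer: 360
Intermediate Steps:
h(28, 37)*((4 + C)*1) = 36*((4 + 6)*1) = 36*(10*1) = 36*10 = 360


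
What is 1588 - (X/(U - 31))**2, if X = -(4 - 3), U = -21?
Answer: 4293951/2704 ≈ 1588.0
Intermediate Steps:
X = -1 (X = -1*1 = -1)
1588 - (X/(U - 31))**2 = 1588 - (-1/(-21 - 31))**2 = 1588 - (-1/(-52))**2 = 1588 - (-1*(-1/52))**2 = 1588 - (1/52)**2 = 1588 - 1*1/2704 = 1588 - 1/2704 = 4293951/2704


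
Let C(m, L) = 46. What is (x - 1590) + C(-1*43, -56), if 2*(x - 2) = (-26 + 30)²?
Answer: -1534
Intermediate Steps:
x = 10 (x = 2 + (-26 + 30)²/2 = 2 + (½)*4² = 2 + (½)*16 = 2 + 8 = 10)
(x - 1590) + C(-1*43, -56) = (10 - 1590) + 46 = -1580 + 46 = -1534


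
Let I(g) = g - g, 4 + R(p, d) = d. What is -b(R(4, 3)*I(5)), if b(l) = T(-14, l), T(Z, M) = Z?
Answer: 14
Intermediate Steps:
R(p, d) = -4 + d
I(g) = 0
b(l) = -14
-b(R(4, 3)*I(5)) = -1*(-14) = 14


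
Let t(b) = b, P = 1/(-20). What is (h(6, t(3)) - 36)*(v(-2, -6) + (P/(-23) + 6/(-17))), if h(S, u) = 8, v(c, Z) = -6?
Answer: 347641/1955 ≈ 177.82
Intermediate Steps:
P = -1/20 ≈ -0.050000
(h(6, t(3)) - 36)*(v(-2, -6) + (P/(-23) + 6/(-17))) = (8 - 36)*(-6 + (-1/20/(-23) + 6/(-17))) = -28*(-6 + (-1/20*(-1/23) + 6*(-1/17))) = -28*(-6 + (1/460 - 6/17)) = -28*(-6 - 2743/7820) = -28*(-49663/7820) = 347641/1955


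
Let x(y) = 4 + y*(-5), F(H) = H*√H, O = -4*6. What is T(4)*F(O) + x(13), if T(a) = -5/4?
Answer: -61 + 60*I*√6 ≈ -61.0 + 146.97*I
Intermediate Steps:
O = -24
F(H) = H^(3/2)
x(y) = 4 - 5*y
T(a) = -5/4 (T(a) = -5*¼ = -5/4)
T(4)*F(O) + x(13) = -(-60)*I*√6 + (4 - 5*13) = -(-60)*I*√6 + (4 - 65) = 60*I*√6 - 61 = -61 + 60*I*√6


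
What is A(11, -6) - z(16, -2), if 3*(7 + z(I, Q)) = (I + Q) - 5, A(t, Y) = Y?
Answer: -2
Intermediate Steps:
z(I, Q) = -26/3 + I/3 + Q/3 (z(I, Q) = -7 + ((I + Q) - 5)/3 = -7 + (-5 + I + Q)/3 = -7 + (-5/3 + I/3 + Q/3) = -26/3 + I/3 + Q/3)
A(11, -6) - z(16, -2) = -6 - (-26/3 + (1/3)*16 + (1/3)*(-2)) = -6 - (-26/3 + 16/3 - 2/3) = -6 - 1*(-4) = -6 + 4 = -2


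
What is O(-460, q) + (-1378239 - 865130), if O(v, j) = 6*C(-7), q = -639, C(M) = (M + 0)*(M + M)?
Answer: -2242781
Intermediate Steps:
C(M) = 2*M² (C(M) = M*(2*M) = 2*M²)
O(v, j) = 588 (O(v, j) = 6*(2*(-7)²) = 6*(2*49) = 6*98 = 588)
O(-460, q) + (-1378239 - 865130) = 588 + (-1378239 - 865130) = 588 - 2243369 = -2242781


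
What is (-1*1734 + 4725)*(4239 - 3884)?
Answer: 1061805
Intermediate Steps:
(-1*1734 + 4725)*(4239 - 3884) = (-1734 + 4725)*355 = 2991*355 = 1061805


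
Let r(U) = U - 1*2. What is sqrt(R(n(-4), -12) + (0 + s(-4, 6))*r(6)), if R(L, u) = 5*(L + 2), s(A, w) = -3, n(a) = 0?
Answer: I*sqrt(2) ≈ 1.4142*I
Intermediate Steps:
r(U) = -2 + U (r(U) = U - 2 = -2 + U)
R(L, u) = 10 + 5*L (R(L, u) = 5*(2 + L) = 10 + 5*L)
sqrt(R(n(-4), -12) + (0 + s(-4, 6))*r(6)) = sqrt((10 + 5*0) + (0 - 3)*(-2 + 6)) = sqrt((10 + 0) - 3*4) = sqrt(10 - 12) = sqrt(-2) = I*sqrt(2)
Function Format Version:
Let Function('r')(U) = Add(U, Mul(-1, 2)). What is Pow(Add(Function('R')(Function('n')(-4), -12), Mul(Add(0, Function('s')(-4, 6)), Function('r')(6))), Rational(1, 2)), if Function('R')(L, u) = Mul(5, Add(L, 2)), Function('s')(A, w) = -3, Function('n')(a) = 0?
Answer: Mul(I, Pow(2, Rational(1, 2))) ≈ Mul(1.4142, I)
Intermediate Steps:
Function('r')(U) = Add(-2, U) (Function('r')(U) = Add(U, -2) = Add(-2, U))
Function('R')(L, u) = Add(10, Mul(5, L)) (Function('R')(L, u) = Mul(5, Add(2, L)) = Add(10, Mul(5, L)))
Pow(Add(Function('R')(Function('n')(-4), -12), Mul(Add(0, Function('s')(-4, 6)), Function('r')(6))), Rational(1, 2)) = Pow(Add(Add(10, Mul(5, 0)), Mul(Add(0, -3), Add(-2, 6))), Rational(1, 2)) = Pow(Add(Add(10, 0), Mul(-3, 4)), Rational(1, 2)) = Pow(Add(10, -12), Rational(1, 2)) = Pow(-2, Rational(1, 2)) = Mul(I, Pow(2, Rational(1, 2)))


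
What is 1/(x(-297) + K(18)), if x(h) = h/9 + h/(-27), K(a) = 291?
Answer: 1/269 ≈ 0.0037175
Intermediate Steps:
x(h) = 2*h/27 (x(h) = h*(1/9) + h*(-1/27) = h/9 - h/27 = 2*h/27)
1/(x(-297) + K(18)) = 1/((2/27)*(-297) + 291) = 1/(-22 + 291) = 1/269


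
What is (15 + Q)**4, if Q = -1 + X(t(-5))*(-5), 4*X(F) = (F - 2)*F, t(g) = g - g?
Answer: 38416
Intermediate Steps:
t(g) = 0
X(F) = F*(-2 + F)/4 (X(F) = ((F - 2)*F)/4 = ((-2 + F)*F)/4 = (F*(-2 + F))/4 = F*(-2 + F)/4)
Q = -1 (Q = -1 + ((1/4)*0*(-2 + 0))*(-5) = -1 + ((1/4)*0*(-2))*(-5) = -1 + 0*(-5) = -1 + 0 = -1)
(15 + Q)**4 = (15 - 1)**4 = 14**4 = 38416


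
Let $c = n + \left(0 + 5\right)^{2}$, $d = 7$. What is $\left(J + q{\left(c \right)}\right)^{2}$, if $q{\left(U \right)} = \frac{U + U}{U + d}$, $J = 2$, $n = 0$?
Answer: $\frac{3249}{256} \approx 12.691$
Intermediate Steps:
$c = 25$ ($c = 0 + \left(0 + 5\right)^{2} = 0 + 5^{2} = 0 + 25 = 25$)
$q{\left(U \right)} = \frac{2 U}{7 + U}$ ($q{\left(U \right)} = \frac{U + U}{U + 7} = \frac{2 U}{7 + U}$)
$\left(J + q{\left(c \right)}\right)^{2} = \left(2 + 2 \cdot 25 \frac{1}{7 + 25}\right)^{2} = \left(2 + 2 \cdot 25 \cdot \frac{1}{32}\right)^{2} = \left(2 + \frac{25}{16}\right)^{2} = \left(\frac{57}{16}\right)^{2} = \frac{3249}{256}$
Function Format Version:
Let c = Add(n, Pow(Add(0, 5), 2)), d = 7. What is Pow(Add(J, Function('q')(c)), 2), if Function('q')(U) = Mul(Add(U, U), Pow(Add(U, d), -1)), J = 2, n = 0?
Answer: Rational(3249, 256) ≈ 12.691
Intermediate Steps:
c = 25 (c = Add(0, Pow(Add(0, 5), 2)) = Add(0, Pow(5, 2)) = Add(0, 25) = 25)
Function('q')(U) = Mul(2, U, Pow(Add(7, U), -1)) (Function('q')(U) = Mul(Add(U, U), Pow(Add(U, 7), -1)) = Mul(Mul(2, U), Pow(Add(7, U), -1)) = Mul(2, U, Pow(Add(7, U), -1)))
Pow(Add(J, Function('q')(c)), 2) = Pow(Add(2, Mul(2, 25, Pow(Add(7, 25), -1))), 2) = Pow(Add(2, Mul(2, 25, Pow(32, -1))), 2) = Pow(Add(2, Mul(2, 25, Rational(1, 32))), 2) = Pow(Add(2, Rational(25, 16)), 2) = Pow(Rational(57, 16), 2) = Rational(3249, 256)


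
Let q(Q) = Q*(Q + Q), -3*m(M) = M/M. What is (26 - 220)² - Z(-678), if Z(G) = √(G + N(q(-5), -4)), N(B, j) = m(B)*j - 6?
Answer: 37636 - 32*I*√6/3 ≈ 37636.0 - 26.128*I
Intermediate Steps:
m(M) = -⅓ (m(M) = -M/(3*M) = -⅓*1 = -⅓)
q(Q) = 2*Q² (q(Q) = Q*(2*Q) = 2*Q²)
N(B, j) = -6 - j/3 (N(B, j) = -j/3 - 6 = -6 - j/3)
Z(G) = √(-14/3 + G) (Z(G) = √(G + (-6 - ⅓*(-4))) = √(G + (-6 + 4/3)) = √(G - 14/3) = √(-14/3 + G))
(26 - 220)² - Z(-678) = (26 - 220)² - √(-42 + 9*(-678))/3 = (-194)² - √(-42 - 6102)/3 = 37636 - √(-6144)/3 = 37636 - 32*I*√6/3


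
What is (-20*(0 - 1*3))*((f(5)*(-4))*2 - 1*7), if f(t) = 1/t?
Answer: -516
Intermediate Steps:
(-20*(0 - 1*3))*((f(5)*(-4))*2 - 1*7) = (-20*(0 - 1*3))*((-4/5)*2 - 1*7) = (-20*(0 - 3))*(((⅕)*(-4))*2 - 7) = (-20*(-3))*(-⅘*2 - 7) = 60*(-8/5 - 7) = 60*(-43/5) = -516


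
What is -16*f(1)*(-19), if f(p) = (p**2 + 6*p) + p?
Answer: 2432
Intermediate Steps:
f(p) = p**2 + 7*p
-16*f(1)*(-19) = -16*(7 + 1)*(-19) = -16*8*(-19) = -128*(-19) = 2432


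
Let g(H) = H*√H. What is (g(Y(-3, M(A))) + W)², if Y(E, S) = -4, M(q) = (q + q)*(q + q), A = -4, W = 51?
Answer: 2537 - 816*I ≈ 2537.0 - 816.0*I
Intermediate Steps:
M(q) = 4*q² (M(q) = (2*q)*(2*q) = 4*q²)
g(H) = H^(3/2)
(g(Y(-3, M(A))) + W)² = ((-4)^(3/2) + 51)² = (-8*I + 51)² = (51 - 8*I)²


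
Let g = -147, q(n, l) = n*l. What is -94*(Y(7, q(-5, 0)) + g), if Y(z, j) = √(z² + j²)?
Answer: 13160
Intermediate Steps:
q(n, l) = l*n
Y(z, j) = √(j² + z²)
-94*(Y(7, q(-5, 0)) + g) = -94*(√((0*(-5))² + 7²) - 147) = -94*(√(0² + 49) - 147) = -94*(√(0 + 49) - 147) = -94*(√49 - 147) = -94*(7 - 147) = -94*(-140) = 13160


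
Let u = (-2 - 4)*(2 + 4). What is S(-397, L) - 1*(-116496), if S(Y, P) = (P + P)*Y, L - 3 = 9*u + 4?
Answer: 368194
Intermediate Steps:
u = -36 (u = -6*6 = -36)
L = -317 (L = 3 + (9*(-36) + 4) = 3 + (-324 + 4) = 3 - 320 = -317)
S(Y, P) = 2*P*Y (S(Y, P) = (2*P)*Y = 2*P*Y)
S(-397, L) - 1*(-116496) = 2*(-317)*(-397) - 1*(-116496) = 251698 + 116496 = 368194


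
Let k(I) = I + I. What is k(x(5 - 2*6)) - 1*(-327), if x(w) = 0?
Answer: 327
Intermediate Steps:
k(I) = 2*I
k(x(5 - 2*6)) - 1*(-327) = 2*0 - 1*(-327) = 0 + 327 = 327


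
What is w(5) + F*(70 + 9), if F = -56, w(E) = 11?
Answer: -4413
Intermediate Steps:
w(5) + F*(70 + 9) = 11 - 56*(70 + 9) = 11 - 56*79 = 11 - 4424 = -4413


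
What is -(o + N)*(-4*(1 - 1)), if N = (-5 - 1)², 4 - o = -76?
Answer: 0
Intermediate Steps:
o = 80 (o = 4 - 1*(-76) = 4 + 76 = 80)
N = 36 (N = (-6)² = 36)
-(o + N)*(-4*(1 - 1)) = -(80 + 36)*(-4*(1 - 1)) = -116*(-4*0) = -116*0 = -1*0 = 0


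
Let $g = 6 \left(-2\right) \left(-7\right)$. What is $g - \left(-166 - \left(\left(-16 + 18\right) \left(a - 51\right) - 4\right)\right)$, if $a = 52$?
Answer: $248$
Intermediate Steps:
$g = 84$ ($g = \left(-12\right) \left(-7\right) = 84$)
$g - \left(-166 - \left(\left(-16 + 18\right) \left(a - 51\right) - 4\right)\right) = 84 - \left(-166 - \left(\left(-16 + 18\right) \left(52 - 51\right) - 4\right)\right) = 84 - \left(-166 - \left(2 \cdot 1 - 4\right)\right) = 84 - \left(-166 - \left(2 - 4\right)\right) = 84 - \left(-166 - -2\right) = 84 - \left(-166 + 2\right) = 84 - -164 = 84 + 164 = 248$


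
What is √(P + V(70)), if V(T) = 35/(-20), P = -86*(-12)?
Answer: √4121/2 ≈ 32.098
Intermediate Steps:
P = 1032
V(T) = -7/4 (V(T) = 35*(-1/20) = -7/4)
√(P + V(70)) = √(1032 - 7/4) = √(4121/4) = √4121/2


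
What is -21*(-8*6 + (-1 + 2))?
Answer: 987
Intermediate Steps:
-21*(-8*6 + (-1 + 2)) = -21*(-48 + 1) = -21*(-47) = 987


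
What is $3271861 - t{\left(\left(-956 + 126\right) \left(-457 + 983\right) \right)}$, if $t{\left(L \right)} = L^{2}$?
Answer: $-190598824539$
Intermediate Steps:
$3271861 - t{\left(\left(-956 + 126\right) \left(-457 + 983\right) \right)} = 3271861 - \left(\left(-956 + 126\right) \left(-457 + 983\right)\right)^{2} = 3271861 - \left(\left(-830\right) 526\right)^{2} = 3271861 - \left(-436580\right)^{2} = 3271861 - 190602096400 = -190598824539$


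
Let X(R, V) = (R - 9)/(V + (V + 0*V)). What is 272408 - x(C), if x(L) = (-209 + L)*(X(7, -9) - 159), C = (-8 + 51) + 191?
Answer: 2487422/9 ≈ 2.7638e+5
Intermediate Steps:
X(R, V) = (-9 + R)/(2*V) (X(R, V) = (-9 + R)/(V + (V + 0)) = (-9 + R)/(V + V) = (-9 + R)/((2*V)) = (-9 + R)*(1/(2*V)) = (-9 + R)/(2*V))
C = 234 (C = 43 + 191 = 234)
x(L) = 298870/9 - 1430*L/9 (x(L) = (-209 + L)*((½)*(-9 + 7)/(-9) - 159) = (-209 + L)*((½)*(-⅑)*(-2) - 159) = (-209 + L)*(⅑ - 159) = (-209 + L)*(-1430/9) = 298870/9 - 1430*L/9)
272408 - x(C) = 272408 - (298870/9 - 1430/9*234) = 272408 - (298870/9 - 37180) = 272408 - 1*(-35750/9) = 272408 + 35750/9 = 2487422/9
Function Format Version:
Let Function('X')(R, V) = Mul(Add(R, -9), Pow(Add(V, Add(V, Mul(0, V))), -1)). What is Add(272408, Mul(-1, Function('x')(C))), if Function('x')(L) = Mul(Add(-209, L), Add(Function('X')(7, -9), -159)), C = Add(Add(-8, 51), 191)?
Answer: Rational(2487422, 9) ≈ 2.7638e+5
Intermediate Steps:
Function('X')(R, V) = Mul(Rational(1, 2), Pow(V, -1), Add(-9, R)) (Function('X')(R, V) = Mul(Add(-9, R), Pow(Add(V, Add(V, 0)), -1)) = Mul(Add(-9, R), Pow(Add(V, V), -1)) = Mul(Add(-9, R), Pow(Mul(2, V), -1)) = Mul(Add(-9, R), Mul(Rational(1, 2), Pow(V, -1))) = Mul(Rational(1, 2), Pow(V, -1), Add(-9, R)))
C = 234 (C = Add(43, 191) = 234)
Function('x')(L) = Add(Rational(298870, 9), Mul(Rational(-1430, 9), L)) (Function('x')(L) = Mul(Add(-209, L), Add(Mul(Rational(1, 2), Pow(-9, -1), Add(-9, 7)), -159)) = Mul(Add(-209, L), Add(Mul(Rational(1, 2), Rational(-1, 9), -2), -159)) = Mul(Add(-209, L), Add(Rational(1, 9), -159)) = Mul(Add(-209, L), Rational(-1430, 9)) = Add(Rational(298870, 9), Mul(Rational(-1430, 9), L)))
Add(272408, Mul(-1, Function('x')(C))) = Add(272408, Mul(-1, Add(Rational(298870, 9), Mul(Rational(-1430, 9), 234)))) = Add(272408, Mul(-1, Add(Rational(298870, 9), -37180))) = Add(272408, Mul(-1, Rational(-35750, 9))) = Add(272408, Rational(35750, 9)) = Rational(2487422, 9)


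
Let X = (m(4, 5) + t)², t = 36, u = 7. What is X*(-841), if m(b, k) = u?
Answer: -1555009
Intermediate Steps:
m(b, k) = 7
X = 1849 (X = (7 + 36)² = 43² = 1849)
X*(-841) = 1849*(-841) = -1555009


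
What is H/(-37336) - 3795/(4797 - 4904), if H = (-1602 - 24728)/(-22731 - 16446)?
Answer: 2775495506965/78255117252 ≈ 35.467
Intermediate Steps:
H = 26330/39177 (H = -26330/(-39177) = -26330*(-1/39177) = 26330/39177 ≈ 0.67208)
H/(-37336) - 3795/(4797 - 4904) = (26330/39177)/(-37336) - 3795/(4797 - 4904) = (26330/39177)*(-1/37336) - 3795/(-107) = -13165/731356236 - 3795*(-1/107) = -13165/731356236 + 3795/107 = 2775495506965/78255117252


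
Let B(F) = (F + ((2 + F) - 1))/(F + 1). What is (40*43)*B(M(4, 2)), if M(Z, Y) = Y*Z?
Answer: 29240/9 ≈ 3248.9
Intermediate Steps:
B(F) = (1 + 2*F)/(1 + F) (B(F) = (F + (1 + F))/(1 + F) = (1 + 2*F)/(1 + F))
(40*43)*B(M(4, 2)) = (40*43)*((1 + 2*(2*4))/(1 + 2*4)) = 1720*((1 + 2*8)/(1 + 8)) = 1720*((1 + 16)/9) = 1720*((⅑)*17) = 1720*(17/9) = 29240/9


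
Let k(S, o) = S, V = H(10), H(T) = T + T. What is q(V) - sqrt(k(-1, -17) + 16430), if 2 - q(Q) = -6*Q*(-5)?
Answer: -598 - sqrt(16429) ≈ -726.18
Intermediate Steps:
H(T) = 2*T
V = 20 (V = 2*10 = 20)
q(Q) = 2 - 30*Q (q(Q) = 2 - (-6*Q)*(-5) = 2 - 30*Q)
q(V) - sqrt(k(-1, -17) + 16430) = (2 - 30*20) - sqrt(-1 + 16430) = (2 - 600) - sqrt(16429) = -598 - sqrt(16429)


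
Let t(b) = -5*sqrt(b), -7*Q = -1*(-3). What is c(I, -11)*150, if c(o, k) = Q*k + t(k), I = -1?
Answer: 4950/7 - 750*I*sqrt(11) ≈ 707.14 - 2487.5*I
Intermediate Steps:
Q = -3/7 (Q = -(-1)*(-3)/7 = -1/7*3 = -3/7 ≈ -0.42857)
c(o, k) = -5*sqrt(k) - 3*k/7 (c(o, k) = -3*k/7 - 5*sqrt(k) = -5*sqrt(k) - 3*k/7)
c(I, -11)*150 = (-5*I*sqrt(11) - 3/7*(-11))*150 = (-5*I*sqrt(11) + 33/7)*150 = (33/7 - 5*I*sqrt(11))*150 = 4950/7 - 750*I*sqrt(11)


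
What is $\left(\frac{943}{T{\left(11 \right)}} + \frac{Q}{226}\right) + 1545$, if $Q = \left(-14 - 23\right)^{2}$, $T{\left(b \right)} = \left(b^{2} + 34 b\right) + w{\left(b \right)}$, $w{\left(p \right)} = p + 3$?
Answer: $\frac{178637469}{115034} \approx 1552.9$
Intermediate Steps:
$w{\left(p \right)} = 3 + p$
$T{\left(b \right)} = 3 + b^{2} + 35 b$ ($T{\left(b \right)} = \left(b^{2} + 34 b\right) + \left(3 + b\right) = 3 + b^{2} + 35 b$)
$Q = 1369$ ($Q = \left(-37\right)^{2} = 1369$)
$\left(\frac{943}{T{\left(11 \right)}} + \frac{Q}{226}\right) + 1545 = \left(\frac{943}{3 + 11^{2} + 35 \cdot 11} + \frac{1369}{226}\right) + 1545 = \left(\frac{943}{3 + 121 + 385} + 1369 \cdot \frac{1}{226}\right) + 1545 = \left(\frac{943}{509} + \frac{1369}{226}\right) + 1545 = \frac{909939}{115034} + 1545 = \frac{178637469}{115034}$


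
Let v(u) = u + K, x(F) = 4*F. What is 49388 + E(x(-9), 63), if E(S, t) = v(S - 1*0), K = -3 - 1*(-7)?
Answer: 49356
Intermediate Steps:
K = 4 (K = -3 + 7 = 4)
v(u) = 4 + u (v(u) = u + 4 = 4 + u)
E(S, t) = 4 + S (E(S, t) = 4 + (S - 1*0) = 4 + (S + 0) = 4 + S)
49388 + E(x(-9), 63) = 49388 + (4 + 4*(-9)) = 49388 + (4 - 36) = 49388 - 32 = 49356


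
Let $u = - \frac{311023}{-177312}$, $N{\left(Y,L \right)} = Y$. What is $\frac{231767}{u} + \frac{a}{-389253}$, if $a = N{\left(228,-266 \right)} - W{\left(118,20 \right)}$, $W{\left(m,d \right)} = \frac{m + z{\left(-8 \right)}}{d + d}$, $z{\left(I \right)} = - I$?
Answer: $\frac{106642528874062603}{807110905460} \approx 1.3213 \cdot 10^{5}$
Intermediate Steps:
$u = \frac{311023}{177312}$ ($u = \left(-311023\right) \left(- \frac{1}{177312}\right) = \frac{311023}{177312} \approx 1.7541$)
$W{\left(m,d \right)} = \frac{8 + m}{2 d}$ ($W{\left(m,d \right)} = \frac{m - -8}{d + d} = \frac{m + 8}{2 d} = \left(8 + m\right) \frac{1}{2 d} = \frac{8 + m}{2 d}$)
$a = \frac{4497}{20}$ ($a = 228 - \frac{8 + 118}{2 \cdot 20} = 228 - \frac{1}{2} \cdot \frac{1}{20} \cdot 126 = 228 - \frac{63}{20} = \frac{4497}{20} \approx 224.85$)
$\frac{231767}{u} + \frac{a}{-389253} = \frac{231767}{\frac{311023}{177312}} + \frac{4497}{20 \left(-389253\right)} = 231767 \cdot \frac{177312}{311023} + \frac{4497}{20} \left(- \frac{1}{389253}\right) = \frac{41095070304}{311023} - \frac{1499}{2595020} = \frac{106642528874062603}{807110905460}$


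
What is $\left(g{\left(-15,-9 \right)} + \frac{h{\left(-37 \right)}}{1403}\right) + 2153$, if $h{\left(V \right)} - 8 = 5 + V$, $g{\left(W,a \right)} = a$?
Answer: $\frac{3008008}{1403} \approx 2144.0$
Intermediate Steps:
$h{\left(V \right)} = 13 + V$ ($h{\left(V \right)} = 8 + \left(5 + V\right) = 13 + V$)
$\left(g{\left(-15,-9 \right)} + \frac{h{\left(-37 \right)}}{1403}\right) + 2153 = \left(-9 + \frac{13 - 37}{1403}\right) + 2153 = \left(-9 - \frac{24}{1403}\right) + 2153 = - \frac{12651}{1403} + 2153 = \frac{3008008}{1403}$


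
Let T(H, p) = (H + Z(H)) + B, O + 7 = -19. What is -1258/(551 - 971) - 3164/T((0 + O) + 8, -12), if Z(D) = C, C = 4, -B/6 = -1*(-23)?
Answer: 47503/1995 ≈ 23.811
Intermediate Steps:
B = -138 (B = -(-6)*(-23) = -6*23 = -138)
O = -26 (O = -7 - 19 = -26)
Z(D) = 4
T(H, p) = -134 + H (T(H, p) = (H + 4) - 138 = (4 + H) - 138 = -134 + H)
-1258/(551 - 971) - 3164/T((0 + O) + 8, -12) = -1258/(551 - 971) - 3164/(-134 + ((0 - 26) + 8)) = -1258/(-420) - 3164/(-134 + (-26 + 8)) = -1258*(-1/420) - 3164/(-134 - 18) = 629/210 - 3164/(-152) = 629/210 - 3164*(-1/152) = 629/210 + 791/38 = 47503/1995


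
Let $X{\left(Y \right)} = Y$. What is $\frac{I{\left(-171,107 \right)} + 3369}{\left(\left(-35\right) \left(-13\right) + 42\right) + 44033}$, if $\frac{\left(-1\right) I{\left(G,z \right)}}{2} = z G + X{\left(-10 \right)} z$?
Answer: $\frac{42103}{44530} \approx 0.9455$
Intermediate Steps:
$I{\left(G,z \right)} = 20 z - 2 G z$ ($I{\left(G,z \right)} = - 2 \left(z G - 10 z\right) = - 2 \left(G z - 10 z\right) = - 2 \left(- 10 z + G z\right) = 20 z - 2 G z$)
$\frac{I{\left(-171,107 \right)} + 3369}{\left(\left(-35\right) \left(-13\right) + 42\right) + 44033} = \frac{2 \cdot 107 \left(10 - -171\right) + 3369}{\left(\left(-35\right) \left(-13\right) + 42\right) + 44033} = \frac{2 \cdot 107 \left(10 + 171\right) + 3369}{\left(455 + 42\right) + 44033} = \frac{2 \cdot 107 \cdot 181 + 3369}{497 + 44033} = \frac{38734 + 3369}{44530} = 42103 \cdot \frac{1}{44530} = \frac{42103}{44530}$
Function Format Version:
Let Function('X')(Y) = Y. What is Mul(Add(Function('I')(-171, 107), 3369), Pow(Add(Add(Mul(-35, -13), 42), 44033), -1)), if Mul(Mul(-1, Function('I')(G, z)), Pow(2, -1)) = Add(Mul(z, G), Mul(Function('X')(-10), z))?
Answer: Rational(42103, 44530) ≈ 0.94550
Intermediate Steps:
Function('I')(G, z) = Add(Mul(20, z), Mul(-2, G, z)) (Function('I')(G, z) = Mul(-2, Add(Mul(z, G), Mul(-10, z))) = Mul(-2, Add(Mul(G, z), Mul(-10, z))) = Mul(-2, Add(Mul(-10, z), Mul(G, z))) = Add(Mul(20, z), Mul(-2, G, z)))
Mul(Add(Function('I')(-171, 107), 3369), Pow(Add(Add(Mul(-35, -13), 42), 44033), -1)) = Mul(Add(Mul(2, 107, Add(10, Mul(-1, -171))), 3369), Pow(Add(Add(Mul(-35, -13), 42), 44033), -1)) = Mul(Add(Mul(2, 107, Add(10, 171)), 3369), Pow(Add(Add(455, 42), 44033), -1)) = Mul(Add(Mul(2, 107, 181), 3369), Pow(Add(497, 44033), -1)) = Mul(Add(38734, 3369), Pow(44530, -1)) = Mul(42103, Rational(1, 44530)) = Rational(42103, 44530)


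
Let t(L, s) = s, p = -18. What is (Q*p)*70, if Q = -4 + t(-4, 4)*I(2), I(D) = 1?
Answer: 0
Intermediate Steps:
Q = 0 (Q = -4 + 4*1 = -4 + 4 = 0)
(Q*p)*70 = (0*(-18))*70 = 0*70 = 0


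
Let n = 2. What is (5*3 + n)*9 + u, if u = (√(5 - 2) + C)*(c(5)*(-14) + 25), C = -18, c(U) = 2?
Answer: 207 - 3*√3 ≈ 201.80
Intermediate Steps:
u = 54 - 3*√3 (u = (√(5 - 2) - 18)*(2*(-14) + 25) = (√3 - 18)*(-28 + 25) = (-18 + √3)*(-3) = 54 - 3*√3 ≈ 48.804)
(5*3 + n)*9 + u = (5*3 + 2)*9 + (54 - 3*√3) = (15 + 2)*9 + (54 - 3*√3) = 17*9 + (54 - 3*√3) = 153 + (54 - 3*√3) = 207 - 3*√3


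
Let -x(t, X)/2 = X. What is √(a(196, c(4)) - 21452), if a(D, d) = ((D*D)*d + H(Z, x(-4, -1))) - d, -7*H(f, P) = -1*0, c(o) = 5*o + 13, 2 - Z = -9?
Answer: √1246243 ≈ 1116.4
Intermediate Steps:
Z = 11 (Z = 2 - 1*(-9) = 2 + 9 = 11)
c(o) = 13 + 5*o
x(t, X) = -2*X
H(f, P) = 0 (H(f, P) = -(-1)*0/7 = -⅐*0 = 0)
a(D, d) = -d + d*D² (a(D, d) = ((D*D)*d + 0) - d = (D²*d + 0) - d = (d*D² + 0) - d = d*D² - d = -d + d*D²)
√(a(196, c(4)) - 21452) = √((13 + 5*4)*(-1 + 196²) - 21452) = √((13 + 20)*(-1 + 38416) - 21452) = √(33*38415 - 21452) = √(1267695 - 21452) = √1246243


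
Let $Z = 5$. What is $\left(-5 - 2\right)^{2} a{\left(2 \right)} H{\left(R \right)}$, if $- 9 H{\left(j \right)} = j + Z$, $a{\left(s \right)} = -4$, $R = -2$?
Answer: $\frac{196}{3} \approx 65.333$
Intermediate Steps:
$H{\left(j \right)} = - \frac{5}{9} - \frac{j}{9}$ ($H{\left(j \right)} = - \frac{j + 5}{9} = - \frac{5 + j}{9} = - \frac{5}{9} - \frac{j}{9}$)
$\left(-5 - 2\right)^{2} a{\left(2 \right)} H{\left(R \right)} = \left(-5 - 2\right)^{2} \left(-4\right) \left(- \frac{5}{9} - - \frac{2}{9}\right) = \left(-7\right)^{2} \left(-4\right) \left(- \frac{5}{9} + \frac{2}{9}\right) = 49 \left(-4\right) \left(- \frac{1}{3}\right) = \left(-196\right) \left(- \frac{1}{3}\right) = \frac{196}{3}$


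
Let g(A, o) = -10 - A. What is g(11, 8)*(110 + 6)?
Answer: -2436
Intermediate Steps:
g(11, 8)*(110 + 6) = (-10 - 1*11)*(110 + 6) = (-10 - 11)*116 = -21*116 = -2436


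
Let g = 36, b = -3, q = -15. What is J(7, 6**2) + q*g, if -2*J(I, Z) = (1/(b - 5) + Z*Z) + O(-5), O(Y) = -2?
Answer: -18991/16 ≈ -1186.9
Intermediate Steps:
J(I, Z) = 17/16 - Z**2/2 (J(I, Z) = -((1/(-3 - 5) + Z*Z) - 2)/2 = -((1/(-8) + Z**2) - 2)/2 = -((-1/8 + Z**2) - 2)/2 = -(-17/8 + Z**2)/2 = 17/16 - Z**2/2)
J(7, 6**2) + q*g = (17/16 - (6**2)**2/2) - 15*36 = (17/16 - 1/2*36**2) - 540 = (17/16 - 1/2*1296) - 540 = (17/16 - 648) - 540 = -10351/16 - 540 = -18991/16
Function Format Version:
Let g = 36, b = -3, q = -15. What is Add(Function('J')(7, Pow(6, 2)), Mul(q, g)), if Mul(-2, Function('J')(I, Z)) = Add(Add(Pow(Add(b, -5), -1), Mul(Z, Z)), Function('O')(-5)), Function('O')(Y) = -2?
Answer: Rational(-18991, 16) ≈ -1186.9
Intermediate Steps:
Function('J')(I, Z) = Add(Rational(17, 16), Mul(Rational(-1, 2), Pow(Z, 2))) (Function('J')(I, Z) = Mul(Rational(-1, 2), Add(Add(Pow(Add(-3, -5), -1), Mul(Z, Z)), -2)) = Mul(Rational(-1, 2), Add(Add(Pow(-8, -1), Pow(Z, 2)), -2)) = Mul(Rational(-1, 2), Add(Add(Rational(-1, 8), Pow(Z, 2)), -2)) = Mul(Rational(-1, 2), Add(Rational(-17, 8), Pow(Z, 2))) = Add(Rational(17, 16), Mul(Rational(-1, 2), Pow(Z, 2))))
Add(Function('J')(7, Pow(6, 2)), Mul(q, g)) = Add(Add(Rational(17, 16), Mul(Rational(-1, 2), Pow(Pow(6, 2), 2))), Mul(-15, 36)) = Add(Add(Rational(17, 16), Mul(Rational(-1, 2), Pow(36, 2))), -540) = Add(Add(Rational(17, 16), Mul(Rational(-1, 2), 1296)), -540) = Add(Add(Rational(17, 16), -648), -540) = Add(Rational(-10351, 16), -540) = Rational(-18991, 16)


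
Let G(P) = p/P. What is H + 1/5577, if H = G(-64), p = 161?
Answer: -897833/356928 ≈ -2.5154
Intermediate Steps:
G(P) = 161/P
H = -161/64 (H = 161/(-64) = 161*(-1/64) = -161/64 ≈ -2.5156)
H + 1/5577 = -161/64 + 1/5577 = -897833/356928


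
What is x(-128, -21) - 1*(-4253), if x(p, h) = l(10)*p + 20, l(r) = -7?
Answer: 5169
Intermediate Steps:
x(p, h) = 20 - 7*p (x(p, h) = -7*p + 20 = 20 - 7*p)
x(-128, -21) - 1*(-4253) = (20 - 7*(-128)) - 1*(-4253) = (20 + 896) + 4253 = 916 + 4253 = 5169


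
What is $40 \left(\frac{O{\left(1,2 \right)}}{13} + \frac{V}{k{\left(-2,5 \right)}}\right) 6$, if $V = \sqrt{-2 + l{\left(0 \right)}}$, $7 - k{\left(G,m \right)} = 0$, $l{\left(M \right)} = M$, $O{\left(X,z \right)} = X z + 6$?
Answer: $\frac{1920}{13} + \frac{240 i \sqrt{2}}{7} \approx 147.69 + 48.487 i$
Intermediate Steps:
$O{\left(X,z \right)} = 6 + X z$
$k{\left(G,m \right)} = 7$ ($k{\left(G,m \right)} = 7 - 0 = 7 + 0 = 7$)
$V = i \sqrt{2}$ ($V = \sqrt{-2 + 0} = \sqrt{-2} = i \sqrt{2} \approx 1.4142 i$)
$40 \left(\frac{O{\left(1,2 \right)}}{13} + \frac{V}{k{\left(-2,5 \right)}}\right) 6 = 40 \left(\frac{6 + 1 \cdot 2}{13} + \frac{i \sqrt{2}}{7}\right) 6 = 40 \left(\left(6 + 2\right) \frac{1}{13} + i \sqrt{2} \cdot \frac{1}{7}\right) 6 = 40 \left(8 \cdot \frac{1}{13} + \frac{i \sqrt{2}}{7}\right) 6 = 40 \left(\frac{8}{13} + \frac{i \sqrt{2}}{7}\right) 6 = \left(\frac{320}{13} + \frac{40 i \sqrt{2}}{7}\right) 6 = \frac{1920}{13} + \frac{240 i \sqrt{2}}{7}$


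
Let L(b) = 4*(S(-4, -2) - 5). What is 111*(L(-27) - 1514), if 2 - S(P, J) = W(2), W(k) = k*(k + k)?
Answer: -172938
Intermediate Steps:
W(k) = 2*k**2 (W(k) = k*(2*k) = 2*k**2)
S(P, J) = -6 (S(P, J) = 2 - 2*2**2 = 2 - 2*4 = 2 - 1*8 = 2 - 8 = -6)
L(b) = -44 (L(b) = 4*(-6 - 5) = 4*(-11) = -44)
111*(L(-27) - 1514) = 111*(-44 - 1514) = 111*(-1558) = -172938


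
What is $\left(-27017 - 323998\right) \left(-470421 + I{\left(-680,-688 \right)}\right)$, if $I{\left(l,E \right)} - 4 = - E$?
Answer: $164881924935$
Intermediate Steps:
$I{\left(l,E \right)} = 4 - E$
$\left(-27017 - 323998\right) \left(-470421 + I{\left(-680,-688 \right)}\right) = \left(-27017 - 323998\right) \left(-470421 + \left(4 - -688\right)\right) = - 351015 \left(-470421 + \left(4 + 688\right)\right) = - 351015 \left(-470421 + 692\right) = \left(-351015\right) \left(-469729\right) = 164881924935$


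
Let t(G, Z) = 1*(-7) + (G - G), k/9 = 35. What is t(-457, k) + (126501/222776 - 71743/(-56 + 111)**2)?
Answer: -20317234843/673897400 ≈ -30.149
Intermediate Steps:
k = 315 (k = 9*35 = 315)
t(G, Z) = -7 (t(G, Z) = -7 + 0 = -7)
t(-457, k) + (126501/222776 - 71743/(-56 + 111)**2) = -7 + (126501/222776 - 71743/(-56 + 111)**2) = -7 + (126501*(1/222776) - 71743/(55**2)) = -7 + (126501/222776 - 71743/3025) = -7 - 15599953043/673897400 = -20317234843/673897400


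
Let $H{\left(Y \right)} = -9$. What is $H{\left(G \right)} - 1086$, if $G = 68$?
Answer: $-1095$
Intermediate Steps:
$H{\left(G \right)} - 1086 = -9 - 1086 = -1095$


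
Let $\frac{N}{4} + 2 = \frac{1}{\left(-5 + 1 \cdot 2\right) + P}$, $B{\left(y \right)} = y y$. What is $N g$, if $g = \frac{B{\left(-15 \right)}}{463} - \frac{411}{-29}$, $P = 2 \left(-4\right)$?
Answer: $- \frac{18107256}{147697} \approx -122.6$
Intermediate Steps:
$P = -8$
$B{\left(y \right)} = y^{2}$
$N = - \frac{92}{11}$ ($N = -8 + \frac{4}{\left(-5 + 1 \cdot 2\right) - 8} = -8 + \frac{4}{\left(-5 + 2\right) - 8} = -8 + \frac{4}{-3 - 8} = -8 + \frac{4}{-11} = -8 + 4 \left(- \frac{1}{11}\right) = -8 - \frac{4}{11} = - \frac{92}{11} \approx -8.3636$)
$g = \frac{196818}{13427}$ ($g = \frac{\left(-15\right)^{2}}{463} - \frac{411}{-29} = 225 \cdot \frac{1}{463} - - \frac{411}{29} = \frac{225}{463} + \frac{411}{29} = \frac{196818}{13427} \approx 14.658$)
$N g = \left(- \frac{92}{11}\right) \frac{196818}{13427} = - \frac{18107256}{147697}$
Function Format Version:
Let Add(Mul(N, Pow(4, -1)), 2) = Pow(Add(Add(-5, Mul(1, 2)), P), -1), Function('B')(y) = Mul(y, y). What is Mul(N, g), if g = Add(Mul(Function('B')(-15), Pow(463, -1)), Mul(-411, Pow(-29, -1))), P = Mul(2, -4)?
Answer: Rational(-18107256, 147697) ≈ -122.60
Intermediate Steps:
P = -8
Function('B')(y) = Pow(y, 2)
N = Rational(-92, 11) (N = Add(-8, Mul(4, Pow(Add(Add(-5, Mul(1, 2)), -8), -1))) = Add(-8, Mul(4, Pow(Add(Add(-5, 2), -8), -1))) = Add(-8, Mul(4, Pow(Add(-3, -8), -1))) = Add(-8, Mul(4, Pow(-11, -1))) = Add(-8, Mul(4, Rational(-1, 11))) = Add(-8, Rational(-4, 11)) = Rational(-92, 11) ≈ -8.3636)
g = Rational(196818, 13427) (g = Add(Mul(Pow(-15, 2), Pow(463, -1)), Mul(-411, Pow(-29, -1))) = Add(Mul(225, Rational(1, 463)), Mul(-411, Rational(-1, 29))) = Add(Rational(225, 463), Rational(411, 29)) = Rational(196818, 13427) ≈ 14.658)
Mul(N, g) = Mul(Rational(-92, 11), Rational(196818, 13427)) = Rational(-18107256, 147697)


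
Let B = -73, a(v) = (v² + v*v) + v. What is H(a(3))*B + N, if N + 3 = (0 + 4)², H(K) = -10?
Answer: 743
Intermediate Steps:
a(v) = v + 2*v² (a(v) = (v² + v²) + v = 2*v² + v = v + 2*v²)
N = 13 (N = -3 + (0 + 4)² = -3 + 4² = -3 + 16 = 13)
H(a(3))*B + N = -10*(-73) + 13 = 730 + 13 = 743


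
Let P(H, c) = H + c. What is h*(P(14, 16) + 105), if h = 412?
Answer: 55620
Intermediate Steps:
h*(P(14, 16) + 105) = 412*((14 + 16) + 105) = 412*(30 + 105) = 412*135 = 55620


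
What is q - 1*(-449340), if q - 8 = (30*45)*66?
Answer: 538448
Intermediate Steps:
q = 89108 (q = 8 + (30*45)*66 = 8 + 1350*66 = 8 + 89100 = 89108)
q - 1*(-449340) = 89108 - 1*(-449340) = 89108 + 449340 = 538448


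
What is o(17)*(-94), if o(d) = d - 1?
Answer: -1504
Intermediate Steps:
o(d) = -1 + d
o(17)*(-94) = (-1 + 17)*(-94) = 16*(-94) = -1504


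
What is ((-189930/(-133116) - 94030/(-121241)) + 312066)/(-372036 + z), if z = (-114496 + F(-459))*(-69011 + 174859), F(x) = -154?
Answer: -839417536031951/32643637603953236936 ≈ -2.5715e-5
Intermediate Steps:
z = -12135473200 (z = (-114496 - 154)*(-69011 + 174859) = -114650*105848 = -12135473200)
((-189930/(-133116) - 94030/(-121241)) + 312066)/(-372036 + z) = ((-189930/(-133116) - 94030/(-121241)) + 312066)/(-372036 - 12135473200) = ((-189930*(-1/133116) - 94030*(-1/121241)) + 312066)/(-12135845236) = ((31655/22186 + 94030/121241) + 312066)*(-1/12135845236) = (5924033435/2689852826 + 312066)*(-1/12135845236) = (839417536031951/2689852826)*(-1/12135845236) = -839417536031951/32643637603953236936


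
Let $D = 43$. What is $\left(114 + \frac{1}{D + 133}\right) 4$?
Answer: $\frac{20065}{44} \approx 456.02$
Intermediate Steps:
$\left(114 + \frac{1}{D + 133}\right) 4 = \left(114 + \frac{1}{43 + 133}\right) 4 = \left(114 + \frac{1}{176}\right) 4 = \frac{20065}{176} \cdot 4 = \frac{20065}{44}$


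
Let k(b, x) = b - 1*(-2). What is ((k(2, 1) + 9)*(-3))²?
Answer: 1521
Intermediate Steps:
k(b, x) = 2 + b (k(b, x) = b + 2 = 2 + b)
((k(2, 1) + 9)*(-3))² = (((2 + 2) + 9)*(-3))² = ((4 + 9)*(-3))² = (13*(-3))² = (-39)² = 1521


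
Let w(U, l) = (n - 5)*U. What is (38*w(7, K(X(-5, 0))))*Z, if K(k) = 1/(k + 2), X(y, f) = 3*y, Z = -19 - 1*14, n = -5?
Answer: 87780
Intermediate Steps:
Z = -33 (Z = -19 - 14 = -33)
K(k) = 1/(2 + k)
w(U, l) = -10*U (w(U, l) = (-5 - 5)*U = -10*U)
(38*w(7, K(X(-5, 0))))*Z = (38*(-10*7))*(-33) = (38*(-70))*(-33) = -2660*(-33) = 87780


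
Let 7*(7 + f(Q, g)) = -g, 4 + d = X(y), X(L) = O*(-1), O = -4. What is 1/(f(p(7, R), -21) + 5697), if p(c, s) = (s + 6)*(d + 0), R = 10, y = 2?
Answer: 1/5693 ≈ 0.00017565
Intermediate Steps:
X(L) = 4 (X(L) = -4*(-1) = 4)
d = 0 (d = -4 + 4 = 0)
p(c, s) = 0 (p(c, s) = (s + 6)*(0 + 0) = (6 + s)*0 = 0)
f(Q, g) = -7 - g/7 (f(Q, g) = -7 + (-g)/7 = -7 - g/7)
1/(f(p(7, R), -21) + 5697) = 1/((-7 - ⅐*(-21)) + 5697) = 1/((-7 + 3) + 5697) = 1/(-4 + 5697) = 1/5693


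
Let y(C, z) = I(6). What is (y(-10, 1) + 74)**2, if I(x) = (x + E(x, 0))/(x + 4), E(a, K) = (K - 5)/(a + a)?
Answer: 80048809/14400 ≈ 5558.9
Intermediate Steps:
E(a, K) = (-5 + K)/(2*a) (E(a, K) = (-5 + K)/((2*a)) = (-5 + K)*(1/(2*a)) = (-5 + K)/(2*a))
I(x) = (x - 5/(2*x))/(4 + x) (I(x) = (x + (-5 + 0)/(2*x))/(x + 4) = (x + (1/2)*(-5)/x)/(4 + x) = (x - 5/(2*x))/(4 + x))
y(C, z) = 67/120 (y(C, z) = (-5/2 + 6**2)/(6*(4 + 6)) = (1/6)*(-5/2 + 36)/10 = (1/6)*(1/10)*(67/2) = 67/120)
(y(-10, 1) + 74)**2 = (67/120 + 74)**2 = (8947/120)**2 = 80048809/14400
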